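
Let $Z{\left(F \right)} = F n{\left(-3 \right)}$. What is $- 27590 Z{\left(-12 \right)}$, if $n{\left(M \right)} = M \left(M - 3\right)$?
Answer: $5959440$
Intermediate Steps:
$n{\left(M \right)} = M \left(-3 + M\right)$
$Z{\left(F \right)} = 18 F$ ($Z{\left(F \right)} = F \left(- 3 \left(-3 - 3\right)\right) = F \left(\left(-3\right) \left(-6\right)\right) = F 18 = 18 F$)
$- 27590 Z{\left(-12 \right)} = - 27590 \cdot 18 \left(-12\right) = \left(-27590\right) \left(-216\right) = 5959440$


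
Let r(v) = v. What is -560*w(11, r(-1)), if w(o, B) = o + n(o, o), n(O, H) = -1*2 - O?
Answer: 1120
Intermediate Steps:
n(O, H) = -2 - O
w(o, B) = -2 (w(o, B) = o + (-2 - o) = -2)
-560*w(11, r(-1)) = -560*(-2) = 1120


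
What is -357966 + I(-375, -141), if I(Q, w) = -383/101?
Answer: -36154949/101 ≈ -3.5797e+5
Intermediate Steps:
I(Q, w) = -383/101 (I(Q, w) = -383*1/101 = -383/101)
-357966 + I(-375, -141) = -357966 - 383/101 = -36154949/101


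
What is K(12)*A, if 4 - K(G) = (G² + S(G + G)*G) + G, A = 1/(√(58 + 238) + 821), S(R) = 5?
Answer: -174052/673745 + 424*√74/673745 ≈ -0.25292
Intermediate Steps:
A = 1/(821 + 2*√74) (A = 1/(√296 + 821) = 1/(2*√74 + 821) = 1/(821 + 2*√74) ≈ 0.0011930)
K(G) = 4 - G² - 6*G (K(G) = 4 - ((G² + 5*G) + G) = 4 - (G² + 6*G) = 4 + (-G² - 6*G) = 4 - G² - 6*G)
K(12)*A = (4 - 1*12² - 6*12)*(821/673745 - 2*√74/673745) = (4 - 1*144 - 72)*(821/673745 - 2*√74/673745) = (4 - 144 - 72)*(821/673745 - 2*√74/673745) = -212*(821/673745 - 2*√74/673745) = -174052/673745 + 424*√74/673745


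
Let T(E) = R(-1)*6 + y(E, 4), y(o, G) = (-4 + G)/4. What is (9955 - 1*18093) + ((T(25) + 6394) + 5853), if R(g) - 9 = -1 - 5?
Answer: 4127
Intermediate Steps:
R(g) = 3 (R(g) = 9 + (-1 - 5) = 9 - 6 = 3)
y(o, G) = -1 + G/4 (y(o, G) = (-4 + G)*(¼) = -1 + G/4)
T(E) = 18 (T(E) = 3*6 + (-1 + (¼)*4) = 18 + (-1 + 1) = 18 + 0 = 18)
(9955 - 1*18093) + ((T(25) + 6394) + 5853) = (9955 - 1*18093) + ((18 + 6394) + 5853) = (9955 - 18093) + (6412 + 5853) = -8138 + 12265 = 4127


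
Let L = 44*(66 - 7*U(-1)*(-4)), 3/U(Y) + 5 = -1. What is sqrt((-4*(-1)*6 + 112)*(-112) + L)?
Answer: 4*I*sqrt(809) ≈ 113.77*I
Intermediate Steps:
U(Y) = -1/2 (U(Y) = 3/(-5 - 1) = 3/(-6) = 3*(-1/6) = -1/2)
L = 2288 (L = 44*(66 - 7*(-1/2)*(-4)) = 44*(66 + (7/2)*(-4)) = 44*(66 - 14) = 44*52 = 2288)
sqrt((-4*(-1)*6 + 112)*(-112) + L) = sqrt((-4*(-1)*6 + 112)*(-112) + 2288) = sqrt((4*6 + 112)*(-112) + 2288) = sqrt((24 + 112)*(-112) + 2288) = sqrt(136*(-112) + 2288) = sqrt(-15232 + 2288) = sqrt(-12944) = 4*I*sqrt(809)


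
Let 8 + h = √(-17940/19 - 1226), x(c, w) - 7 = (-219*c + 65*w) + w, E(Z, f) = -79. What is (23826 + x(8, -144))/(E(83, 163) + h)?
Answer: -20789781/185045 - 12577*I*√783446/185045 ≈ -112.35 - 60.159*I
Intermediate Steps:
x(c, w) = 7 - 219*c + 66*w (x(c, w) = 7 + ((-219*c + 65*w) + w) = 7 + (-219*c + 66*w) = 7 - 219*c + 66*w)
h = -8 + I*√783446/19 (h = -8 + √(-17940/19 - 1226) = -8 + √(-41234/19) = -8 + I*√783446/19 ≈ -8.0 + 46.586*I)
(23826 + x(8, -144))/(E(83, 163) + h) = (23826 + (7 - 219*8 + 66*(-144)))/(-79 + (-8 + I*√783446/19)) = (23826 + (7 - 1752 - 9504))/(-87 + I*√783446/19) = (23826 - 11249)/(-87 + I*√783446/19) = 12577/(-87 + I*√783446/19)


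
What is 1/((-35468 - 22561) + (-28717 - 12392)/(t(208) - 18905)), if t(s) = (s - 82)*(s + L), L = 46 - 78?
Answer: -3271/189853968 ≈ -1.7229e-5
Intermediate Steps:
L = -32
t(s) = (-82 + s)*(-32 + s) (t(s) = (s - 82)*(s - 32) = (-82 + s)*(-32 + s))
1/((-35468 - 22561) + (-28717 - 12392)/(t(208) - 18905)) = 1/((-35468 - 22561) + (-28717 - 12392)/((2624 + 208² - 114*208) - 18905)) = 1/(-58029 - 41109/((2624 + 43264 - 23712) - 18905)) = 1/(-58029 - 41109/(22176 - 18905)) = 1/(-58029 - 41109/3271) = 1/(-189853968/3271) = -3271/189853968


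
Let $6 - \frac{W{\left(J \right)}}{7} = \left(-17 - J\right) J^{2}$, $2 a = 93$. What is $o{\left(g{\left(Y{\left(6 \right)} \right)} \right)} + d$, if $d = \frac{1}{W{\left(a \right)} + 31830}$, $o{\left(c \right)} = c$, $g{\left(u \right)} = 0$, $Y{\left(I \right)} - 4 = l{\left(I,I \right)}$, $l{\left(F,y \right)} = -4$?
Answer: $\frac{8}{7943937} \approx 1.0071 \cdot 10^{-6}$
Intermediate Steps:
$Y{\left(I \right)} = 0$ ($Y{\left(I \right)} = 4 - 4 = 0$)
$a = \frac{93}{2}$ ($a = \frac{1}{2} \cdot 93 = \frac{93}{2} \approx 46.5$)
$W{\left(J \right)} = 42 - 7 J^{2} \left(-17 - J\right)$ ($W{\left(J \right)} = 42 - 7 \left(-17 - J\right) J^{2} = 42 - 7 J^{2} \left(-17 - J\right)$)
$d = \frac{8}{7943937}$ ($d = \frac{1}{\left(42 + 7 \left(\frac{93}{2}\right)^{3} + 119 \left(\frac{93}{2}\right)^{2}\right) + 31830} = \frac{1}{\left(42 + 7 \cdot \frac{804357}{8} + 119 \cdot \frac{8649}{4}\right) + 31830} = \frac{1}{\left(42 + \frac{5630499}{8} + \frac{1029231}{4}\right) + 31830} = \frac{1}{\frac{7689297}{8} + 31830} = \frac{1}{\frac{7943937}{8}} = \frac{8}{7943937} \approx 1.0071 \cdot 10^{-6}$)
$o{\left(g{\left(Y{\left(6 \right)} \right)} \right)} + d = 0 + \frac{8}{7943937} = \frac{8}{7943937}$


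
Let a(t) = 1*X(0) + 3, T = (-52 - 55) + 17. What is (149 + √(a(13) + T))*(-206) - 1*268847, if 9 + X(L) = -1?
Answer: -299541 - 206*I*√97 ≈ -2.9954e+5 - 2028.9*I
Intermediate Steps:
X(L) = -10 (X(L) = -9 - 1 = -10)
T = -90 (T = -107 + 17 = -90)
a(t) = -7 (a(t) = 1*(-10) + 3 = -10 + 3 = -7)
(149 + √(a(13) + T))*(-206) - 1*268847 = (149 + √(-7 - 90))*(-206) - 1*268847 = (149 + √(-97))*(-206) - 268847 = (149 + I*√97)*(-206) - 268847 = (-30694 - 206*I*√97) - 268847 = -299541 - 206*I*√97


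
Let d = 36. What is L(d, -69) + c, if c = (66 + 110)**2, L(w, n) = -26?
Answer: 30950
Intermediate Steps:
c = 30976 (c = 176**2 = 30976)
L(d, -69) + c = -26 + 30976 = 30950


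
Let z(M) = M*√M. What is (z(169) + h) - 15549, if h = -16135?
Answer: -29487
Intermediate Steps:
z(M) = M^(3/2)
(z(169) + h) - 15549 = (169^(3/2) - 16135) - 15549 = (2197 - 16135) - 15549 = -13938 - 15549 = -29487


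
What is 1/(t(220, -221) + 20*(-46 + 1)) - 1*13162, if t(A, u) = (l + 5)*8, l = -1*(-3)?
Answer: -11003433/836 ≈ -13162.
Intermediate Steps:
l = 3
t(A, u) = 64 (t(A, u) = (3 + 5)*8 = 8*8 = 64)
1/(t(220, -221) + 20*(-46 + 1)) - 1*13162 = 1/(64 + 20*(-46 + 1)) - 1*13162 = 1/(64 + 20*(-45)) - 13162 = 1/(64 - 900) - 13162 = 1/(-836) - 13162 = -1/836 - 13162 = -11003433/836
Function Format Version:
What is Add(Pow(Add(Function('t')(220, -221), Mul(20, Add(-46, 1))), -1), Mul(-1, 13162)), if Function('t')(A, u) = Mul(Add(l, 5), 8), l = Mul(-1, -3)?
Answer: Rational(-11003433, 836) ≈ -13162.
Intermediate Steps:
l = 3
Function('t')(A, u) = 64 (Function('t')(A, u) = Mul(Add(3, 5), 8) = Mul(8, 8) = 64)
Add(Pow(Add(Function('t')(220, -221), Mul(20, Add(-46, 1))), -1), Mul(-1, 13162)) = Add(Pow(Add(64, Mul(20, Add(-46, 1))), -1), Mul(-1, 13162)) = Add(Pow(Add(64, Mul(20, -45)), -1), -13162) = Add(Pow(Add(64, -900), -1), -13162) = Add(Pow(-836, -1), -13162) = Add(Rational(-1, 836), -13162) = Rational(-11003433, 836)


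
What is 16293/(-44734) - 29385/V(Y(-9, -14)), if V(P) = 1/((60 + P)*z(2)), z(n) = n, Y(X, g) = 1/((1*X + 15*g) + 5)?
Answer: -16876977530361/4786538 ≈ -3.5259e+6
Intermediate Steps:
Y(X, g) = 1/(5 + X + 15*g) (Y(X, g) = 1/((X + 15*g) + 5) = 1/(5 + X + 15*g))
V(P) = 1/(2*(60 + P)) (V(P) = 1/((60 + P)*2) = (1/2)/(60 + P) = 1/(2*(60 + P)))
16293/(-44734) - 29385/V(Y(-9, -14)) = 16293/(-44734) - (3526200 + 58770/(5 - 9 + 15*(-14))) = 16293*(-1/44734) - (3526200 + 58770/(5 - 9 - 210)) = -16293/44734 - 29385/(1/(2*(60 + 1/(-214)))) = -16293/44734 - 29385/(1/(2*(60 - 1/214))) = -16293/44734 - 29385/(1/(2*(12839/214))) = -16293/44734 - 29385/((1/2)*(214/12839)) = -16293/44734 - 29385/107/12839 = -16293/44734 - 29385*12839/107 = -16293/44734 - 377274015/107 = -16876977530361/4786538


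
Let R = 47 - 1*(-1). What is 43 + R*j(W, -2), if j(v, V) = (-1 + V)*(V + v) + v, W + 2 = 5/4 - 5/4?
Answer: 523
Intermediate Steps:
W = -2 (W = -2 + (5/4 - 5/4) = -2 + 0 = -2)
j(v, V) = v + (-1 + V)*(V + v)
R = 48 (R = 47 + 1 = 48)
43 + R*j(W, -2) = 43 + 48*(-2*(-1 - 2 - 2)) = 43 + 48*(-2*(-5)) = 43 + 48*10 = 43 + 480 = 523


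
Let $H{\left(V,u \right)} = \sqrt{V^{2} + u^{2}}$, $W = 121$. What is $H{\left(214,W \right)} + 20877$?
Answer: $20877 + \sqrt{60437} \approx 21123.0$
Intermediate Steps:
$H{\left(214,W \right)} + 20877 = \sqrt{214^{2} + 121^{2}} + 20877 = \sqrt{45796 + 14641} + 20877 = \sqrt{60437} + 20877 = 20877 + \sqrt{60437}$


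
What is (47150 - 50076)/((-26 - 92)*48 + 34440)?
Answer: -133/1308 ≈ -0.10168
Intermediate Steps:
(47150 - 50076)/((-26 - 92)*48 + 34440) = -2926/(-118*48 + 34440) = -2926/(-5664 + 34440) = -2926/28776 = -2926*1/28776 = -133/1308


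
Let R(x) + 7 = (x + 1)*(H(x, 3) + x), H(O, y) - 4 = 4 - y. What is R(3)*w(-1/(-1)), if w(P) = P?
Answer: 25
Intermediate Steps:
H(O, y) = 8 - y (H(O, y) = 4 + (4 - y) = 8 - y)
R(x) = -7 + (1 + x)*(5 + x) (R(x) = -7 + (x + 1)*((8 - 1*3) + x) = -7 + (1 + x)*((8 - 3) + x) = -7 + (1 + x)*(5 + x))
R(3)*w(-1/(-1)) = (-2 + 3² + 6*3)*(-1/(-1)) = (-2 + 9 + 18)*(-1*(-1)) = 25*1 = 25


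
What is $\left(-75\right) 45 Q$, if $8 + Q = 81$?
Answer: $-246375$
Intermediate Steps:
$Q = 73$ ($Q = -8 + 81 = 73$)
$\left(-75\right) 45 Q = \left(-75\right) 45 \cdot 73 = \left(-3375\right) 73 = -246375$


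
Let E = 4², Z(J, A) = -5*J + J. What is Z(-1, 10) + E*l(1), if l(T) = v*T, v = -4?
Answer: -60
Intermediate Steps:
l(T) = -4*T
Z(J, A) = -4*J
E = 16
Z(-1, 10) + E*l(1) = -4*(-1) + 16*(-4*1) = 4 + 16*(-4) = 4 - 64 = -60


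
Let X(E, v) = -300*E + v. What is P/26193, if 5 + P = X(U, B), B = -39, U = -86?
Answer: 25756/26193 ≈ 0.98332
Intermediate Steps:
X(E, v) = v - 300*E
P = 25756 (P = -5 + (-39 - 300*(-86)) = -5 + (-39 + 25800) = -5 + 25761 = 25756)
P/26193 = 25756/26193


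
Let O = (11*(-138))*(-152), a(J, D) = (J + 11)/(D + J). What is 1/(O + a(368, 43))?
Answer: 411/94832875 ≈ 4.3339e-6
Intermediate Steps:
a(J, D) = (11 + J)/(D + J)
O = 230736 (O = -1518*(-152) = 230736)
1/(O + a(368, 43)) = 1/(230736 + (11 + 368)/(43 + 368)) = 1/(230736 + 379/411) = 1/(94832875/411) = 411/94832875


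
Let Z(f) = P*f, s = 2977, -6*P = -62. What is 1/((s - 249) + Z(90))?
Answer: 1/3658 ≈ 0.00027337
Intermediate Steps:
P = 31/3 (P = -⅙*(-62) = 31/3 ≈ 10.333)
Z(f) = 31*f/3
1/((s - 249) + Z(90)) = 1/((2977 - 249) + (31/3)*90) = 1/(2728 + 930) = 1/3658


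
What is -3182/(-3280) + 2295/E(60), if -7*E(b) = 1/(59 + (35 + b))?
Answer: -4057374809/1640 ≈ -2.4740e+6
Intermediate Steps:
E(b) = -1/(7*(94 + b)) (E(b) = -1/(7*(59 + (35 + b))) = -1/(7*(94 + b)))
-3182/(-3280) + 2295/E(60) = -3182/(-3280) + 2295/((-1/(658 + 7*60))) = -3182*(-1/3280) + 2295/((-1/(658 + 420))) = 1591/1640 + 2295/((-1/1078)) = 1591/1640 + 2295/((-1*1/1078)) = 1591/1640 + 2295/(-1/1078) = 1591/1640 + 2295*(-1078) = 1591/1640 - 2474010 = -4057374809/1640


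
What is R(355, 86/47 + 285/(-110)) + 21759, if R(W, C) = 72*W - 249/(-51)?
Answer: 804506/17 ≈ 47324.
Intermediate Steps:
R(W, C) = 83/17 + 72*W (R(W, C) = 72*W - 249*(-1/51) = 72*W + 83/17 = 83/17 + 72*W)
R(355, 86/47 + 285/(-110)) + 21759 = (83/17 + 72*355) + 21759 = (83/17 + 25560) + 21759 = 434603/17 + 21759 = 804506/17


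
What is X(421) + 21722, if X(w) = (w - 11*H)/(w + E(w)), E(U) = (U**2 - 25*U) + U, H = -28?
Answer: 3639695605/167558 ≈ 21722.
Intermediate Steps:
E(U) = U**2 - 24*U
X(w) = (308 + w)/(w + w*(-24 + w)) (X(w) = (w - 11*(-28))/(w + w*(-24 + w)) = (w + 308)/(w + w*(-24 + w)) = (308 + w)/(w + w*(-24 + w)))
X(421) + 21722 = (308 + 421)/(421*(-23 + 421)) + 21722 = (1/421)*729/398 + 21722 = (1/421)*(1/398)*729 + 21722 = 729/167558 + 21722 = 3639695605/167558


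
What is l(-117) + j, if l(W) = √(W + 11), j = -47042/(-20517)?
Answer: 47042/20517 + I*√106 ≈ 2.2928 + 10.296*I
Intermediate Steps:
j = 47042/20517 (j = -47042*(-1/20517) = 47042/20517 ≈ 2.2928)
l(W) = √(11 + W)
l(-117) + j = √(11 - 117) + 47042/20517 = √(-106) + 47042/20517 = I*√106 + 47042/20517 = 47042/20517 + I*√106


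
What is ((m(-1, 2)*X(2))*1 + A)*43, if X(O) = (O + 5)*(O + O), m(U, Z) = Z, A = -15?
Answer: 1763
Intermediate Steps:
X(O) = 2*O*(5 + O) (X(O) = (5 + O)*(2*O) = 2*O*(5 + O))
((m(-1, 2)*X(2))*1 + A)*43 = ((2*(2*2*(5 + 2)))*1 - 15)*43 = ((2*(2*2*7))*1 - 15)*43 = ((2*28)*1 - 15)*43 = (56*1 - 15)*43 = (56 - 15)*43 = 41*43 = 1763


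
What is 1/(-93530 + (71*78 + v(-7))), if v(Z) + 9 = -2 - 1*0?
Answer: -1/88003 ≈ -1.1363e-5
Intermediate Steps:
v(Z) = -11 (v(Z) = -9 + (-2 - 1*0) = -9 + (-2 + 0) = -9 - 2 = -11)
1/(-93530 + (71*78 + v(-7))) = 1/(-93530 + (71*78 - 11)) = 1/(-93530 + (5538 - 11)) = 1/(-93530 + 5527) = 1/(-88003) = -1/88003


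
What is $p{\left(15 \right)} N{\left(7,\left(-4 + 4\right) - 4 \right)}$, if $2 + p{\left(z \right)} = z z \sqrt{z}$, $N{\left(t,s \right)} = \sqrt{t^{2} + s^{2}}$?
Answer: $\sqrt{65} \left(-2 + 225 \sqrt{15}\right) \approx 7009.5$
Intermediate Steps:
$N{\left(t,s \right)} = \sqrt{s^{2} + t^{2}}$
$p{\left(z \right)} = -2 + z^{\frac{5}{2}}$ ($p{\left(z \right)} = -2 + z z \sqrt{z} = -2 + z^{2} \sqrt{z} = -2 + z^{\frac{5}{2}}$)
$p{\left(15 \right)} N{\left(7,\left(-4 + 4\right) - 4 \right)} = \left(-2 + 15^{\frac{5}{2}}\right) \sqrt{\left(\left(-4 + 4\right) - 4\right)^{2} + 7^{2}} = \left(-2 + 225 \sqrt{15}\right) \sqrt{\left(0 - 4\right)^{2} + 49} = \left(-2 + 225 \sqrt{15}\right) \sqrt{\left(-4\right)^{2} + 49} = \left(-2 + 225 \sqrt{15}\right) \sqrt{16 + 49} = \left(-2 + 225 \sqrt{15}\right) \sqrt{65} = \sqrt{65} \left(-2 + 225 \sqrt{15}\right)$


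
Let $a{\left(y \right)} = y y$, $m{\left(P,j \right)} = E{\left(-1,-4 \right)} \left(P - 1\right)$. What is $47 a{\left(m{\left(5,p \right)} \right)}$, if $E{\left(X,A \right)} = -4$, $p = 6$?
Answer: $12032$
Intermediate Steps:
$m{\left(P,j \right)} = 4 - 4 P$ ($m{\left(P,j \right)} = - 4 \left(P - 1\right) = - 4 \left(-1 + P\right) = 4 - 4 P$)
$a{\left(y \right)} = y^{2}$
$47 a{\left(m{\left(5,p \right)} \right)} = 47 \left(4 - 20\right)^{2} = 47 \left(-16\right)^{2} = 47 \cdot 256 = 12032$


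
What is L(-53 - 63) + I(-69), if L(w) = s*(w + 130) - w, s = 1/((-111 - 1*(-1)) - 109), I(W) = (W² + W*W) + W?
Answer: 2095597/219 ≈ 9568.9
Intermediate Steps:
I(W) = W + 2*W² (I(W) = (W² + W²) + W = 2*W² + W = W + 2*W²)
s = -1/219 (s = 1/((-111 + 1) - 109) = 1/(-110 - 109) = 1/(-219) = -1/219 ≈ -0.0045662)
L(w) = -130/219 - 220*w/219 (L(w) = -(w + 130)/219 - w = -(130 + w)/219 - w = (-130/219 - w/219) - w = -130/219 - 220*w/219)
L(-53 - 63) + I(-69) = (-130/219 - 220*(-53 - 63)/219) - 69*(1 + 2*(-69)) = (-130/219 - 220/219*(-116)) - 69*(1 - 138) = (-130/219 + 25520/219) - 69*(-137) = 25390/219 + 9453 = 2095597/219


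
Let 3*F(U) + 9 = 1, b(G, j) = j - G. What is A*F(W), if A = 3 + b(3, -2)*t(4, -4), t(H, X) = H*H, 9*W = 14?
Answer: 616/3 ≈ 205.33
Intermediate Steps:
W = 14/9 (W = (1/9)*14 = 14/9 ≈ 1.5556)
F(U) = -8/3 (F(U) = -3 + (1/3)*1 = -3 + 1/3 = -8/3)
t(H, X) = H**2
A = -77 (A = 3 + (-2 - 1*3)*4**2 = 3 + (-2 - 3)*16 = 3 - 5*16 = 3 - 80 = -77)
A*F(W) = -77*(-8/3) = 616/3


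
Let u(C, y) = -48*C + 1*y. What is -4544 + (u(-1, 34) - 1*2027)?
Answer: -6489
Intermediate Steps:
u(C, y) = y - 48*C (u(C, y) = -48*C + y = y - 48*C)
-4544 + (u(-1, 34) - 1*2027) = -4544 + ((34 - 48*(-1)) - 1*2027) = -4544 + ((34 + 48) - 2027) = -4544 + (82 - 2027) = -4544 - 1945 = -6489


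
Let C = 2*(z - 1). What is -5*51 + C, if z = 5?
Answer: -247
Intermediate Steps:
C = 8 (C = 2*(5 - 1) = 2*4 = 8)
-5*51 + C = -5*51 + 8 = -255 + 8 = -247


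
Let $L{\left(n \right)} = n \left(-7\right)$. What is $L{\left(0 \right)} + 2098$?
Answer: $2098$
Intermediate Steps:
$L{\left(n \right)} = - 7 n$
$L{\left(0 \right)} + 2098 = \left(-7\right) 0 + 2098 = 0 + 2098 = 2098$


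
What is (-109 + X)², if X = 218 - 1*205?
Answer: 9216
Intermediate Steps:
X = 13 (X = 218 - 205 = 13)
(-109 + X)² = (-109 + 13)² = (-96)² = 9216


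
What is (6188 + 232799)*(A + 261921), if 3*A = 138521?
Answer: 220891860308/3 ≈ 7.3631e+10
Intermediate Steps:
A = 138521/3 (A = (⅓)*138521 = 138521/3 ≈ 46174.)
(6188 + 232799)*(A + 261921) = (6188 + 232799)*(138521/3 + 261921) = 238987*(924284/3) = 220891860308/3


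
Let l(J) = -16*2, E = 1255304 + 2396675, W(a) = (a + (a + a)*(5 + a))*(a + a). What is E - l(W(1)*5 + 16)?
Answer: 3652011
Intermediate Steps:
W(a) = 2*a*(a + 2*a*(5 + a)) (W(a) = (a + (2*a)*(5 + a))*(2*a) = (a + 2*a*(5 + a))*(2*a) = 2*a*(a + 2*a*(5 + a)))
E = 3651979
l(J) = -32
E - l(W(1)*5 + 16) = 3651979 - 1*(-32) = 3651979 + 32 = 3652011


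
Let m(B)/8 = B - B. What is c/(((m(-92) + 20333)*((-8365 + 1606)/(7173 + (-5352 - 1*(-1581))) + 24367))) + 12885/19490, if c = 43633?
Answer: 482649859438527/729964511689150 ≈ 0.66120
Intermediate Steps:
m(B) = 0 (m(B) = 8*(B - B) = 8*0 = 0)
c/(((m(-92) + 20333)*((-8365 + 1606)/(7173 + (-5352 - 1*(-1581))) + 24367))) + 12885/19490 = 43633/(((0 + 20333)*((-8365 + 1606)/(7173 + (-5352 - 1*(-1581))) + 24367))) + 12885/19490 = 43633/((20333*(-6759/(7173 + (-5352 + 1581)) + 24367))) + 12885*(1/19490) = 43633/((20333*(-6759/(7173 - 3771) + 24367))) + 2577/3898 = 43633/((20333*(-6759/3402 + 24367))) + 2577/3898 = 43633/((20333*(-6759*1/3402 + 24367))) + 2577/3898 = 43633/((20333*(-751/378 + 24367))) + 2577/3898 = 43633/((20333*(9209975/378))) + 2577/3898 = 43633/(187266421675/378) + 2577/3898 = 43633*(378/187266421675) + 2577/3898 = 16493274/187266421675 + 2577/3898 = 482649859438527/729964511689150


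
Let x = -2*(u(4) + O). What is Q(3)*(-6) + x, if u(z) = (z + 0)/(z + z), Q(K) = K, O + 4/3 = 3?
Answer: -67/3 ≈ -22.333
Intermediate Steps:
O = 5/3 (O = -4/3 + 3 = 5/3 ≈ 1.6667)
u(z) = ½ (u(z) = z/((2*z)) = z*(1/(2*z)) = ½)
x = -13/3 (x = -2*(½ + 5/3) = -2*13/6 = -13/3 ≈ -4.3333)
Q(3)*(-6) + x = 3*(-6) - 13/3 = -18 - 13/3 = -67/3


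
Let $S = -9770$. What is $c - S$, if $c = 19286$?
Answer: $29056$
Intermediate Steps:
$c - S = 19286 - -9770 = 19286 + 9770 = 29056$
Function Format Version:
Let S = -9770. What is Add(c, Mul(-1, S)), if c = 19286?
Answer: 29056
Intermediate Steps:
Add(c, Mul(-1, S)) = Add(19286, Mul(-1, -9770)) = Add(19286, 9770) = 29056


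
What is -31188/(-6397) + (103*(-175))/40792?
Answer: 1156914971/260946424 ≈ 4.4335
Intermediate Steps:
-31188/(-6397) + (103*(-175))/40792 = -31188*(-1/6397) - 18025*1/40792 = 31188/6397 - 18025/40792 = 1156914971/260946424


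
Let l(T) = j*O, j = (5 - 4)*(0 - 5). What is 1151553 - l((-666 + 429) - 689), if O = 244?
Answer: 1152773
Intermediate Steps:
j = -5 (j = 1*(-5) = -5)
l(T) = -1220 (l(T) = -5*244 = -1220)
1151553 - l((-666 + 429) - 689) = 1151553 - 1*(-1220) = 1151553 + 1220 = 1152773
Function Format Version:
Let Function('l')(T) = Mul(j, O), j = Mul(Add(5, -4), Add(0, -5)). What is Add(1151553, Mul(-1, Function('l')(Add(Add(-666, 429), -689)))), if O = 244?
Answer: 1152773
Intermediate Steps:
j = -5 (j = Mul(1, -5) = -5)
Function('l')(T) = -1220 (Function('l')(T) = Mul(-5, 244) = -1220)
Add(1151553, Mul(-1, Function('l')(Add(Add(-666, 429), -689)))) = Add(1151553, Mul(-1, -1220)) = Add(1151553, 1220) = 1152773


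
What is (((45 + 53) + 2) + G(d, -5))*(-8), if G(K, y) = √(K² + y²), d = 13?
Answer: -800 - 8*√194 ≈ -911.43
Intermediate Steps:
(((45 + 53) + 2) + G(d, -5))*(-8) = (((45 + 53) + 2) + √(13² + (-5)²))*(-8) = ((98 + 2) + √(169 + 25))*(-8) = (100 + √194)*(-8) = -800 - 8*√194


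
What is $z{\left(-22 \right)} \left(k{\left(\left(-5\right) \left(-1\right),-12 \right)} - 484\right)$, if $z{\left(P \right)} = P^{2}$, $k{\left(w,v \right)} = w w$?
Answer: $-222156$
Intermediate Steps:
$k{\left(w,v \right)} = w^{2}$
$z{\left(-22 \right)} \left(k{\left(\left(-5\right) \left(-1\right),-12 \right)} - 484\right) = \left(-22\right)^{2} \left(\left(\left(-5\right) \left(-1\right)\right)^{2} - 484\right) = 484 \left(5^{2} - 484\right) = 484 \left(25 - 484\right) = 484 \left(-459\right) = -222156$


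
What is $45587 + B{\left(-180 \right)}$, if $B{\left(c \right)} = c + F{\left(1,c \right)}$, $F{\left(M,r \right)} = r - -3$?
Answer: $45230$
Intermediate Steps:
$F{\left(M,r \right)} = 3 + r$ ($F{\left(M,r \right)} = r + 3 = 3 + r$)
$B{\left(c \right)} = 3 + 2 c$ ($B{\left(c \right)} = c + \left(3 + c\right) = 3 + 2 c$)
$45587 + B{\left(-180 \right)} = 45587 + \left(3 + 2 \left(-180\right)\right) = 45587 + \left(3 - 360\right) = 45587 - 357 = 45230$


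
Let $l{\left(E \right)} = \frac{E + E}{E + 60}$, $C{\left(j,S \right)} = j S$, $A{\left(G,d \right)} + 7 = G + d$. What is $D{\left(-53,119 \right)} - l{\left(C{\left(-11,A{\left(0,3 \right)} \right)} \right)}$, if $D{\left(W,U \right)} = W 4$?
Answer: $- \frac{2767}{13} \approx -212.85$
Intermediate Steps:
$A{\left(G,d \right)} = -7 + G + d$ ($A{\left(G,d \right)} = -7 + \left(G + d\right) = -7 + G + d$)
$D{\left(W,U \right)} = 4 W$
$C{\left(j,S \right)} = S j$
$l{\left(E \right)} = \frac{2 E}{60 + E}$
$D{\left(-53,119 \right)} - l{\left(C{\left(-11,A{\left(0,3 \right)} \right)} \right)} = 4 \left(-53\right) - \frac{2 \left(-7 + 0 + 3\right) \left(-11\right)}{60 + \left(-7 + 0 + 3\right) \left(-11\right)} = -212 - \frac{2 \left(\left(-4\right) \left(-11\right)\right)}{60 - -44} = -212 - 2 \cdot 44 \frac{1}{60 + 44} = -212 - 2 \cdot 44 \cdot \frac{1}{104} = -212 - \frac{11}{13} = - \frac{2767}{13}$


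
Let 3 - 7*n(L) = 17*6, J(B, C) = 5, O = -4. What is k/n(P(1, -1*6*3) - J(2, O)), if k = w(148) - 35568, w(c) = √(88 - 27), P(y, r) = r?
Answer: 27664/11 - 7*√61/99 ≈ 2514.4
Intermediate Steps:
w(c) = √61
n(L) = -99/7 (n(L) = 3/7 - 17*6/7 = 3/7 - ⅐*102 = 3/7 - 102/7 = -99/7)
k = -35568 + √61 (k = √61 - 35568 = -35568 + √61 ≈ -35560.)
k/n(P(1, -1*6*3) - J(2, O)) = (-35568 + √61)/(-99/7) = (-35568 + √61)*(-7/99) = 27664/11 - 7*√61/99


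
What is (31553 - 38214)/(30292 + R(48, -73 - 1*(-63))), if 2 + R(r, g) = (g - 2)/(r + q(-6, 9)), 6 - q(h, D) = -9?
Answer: -139881/636086 ≈ -0.21991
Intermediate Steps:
q(h, D) = 15 (q(h, D) = 6 - 1*(-9) = 6 + 9 = 15)
R(r, g) = -2 + (-2 + g)/(15 + r) (R(r, g) = -2 + (g - 2)/(r + 15) = -2 + (-2 + g)/(15 + r))
(31553 - 38214)/(30292 + R(48, -73 - 1*(-63))) = (31553 - 38214)/(30292 + (-32 + (-73 - 1*(-63)) - 2*48)/(15 + 48)) = -6661/(30292 + (-32 + (-73 + 63) - 96)/63) = -6661/(30292 + (-32 - 10 - 96)/63) = -6661/(30292 + (1/63)*(-138)) = -6661/(30292 - 46/21) = -6661/636086/21 = -6661*21/636086 = -139881/636086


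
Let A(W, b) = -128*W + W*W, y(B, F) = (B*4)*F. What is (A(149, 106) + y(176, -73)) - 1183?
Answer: -49446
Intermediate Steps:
y(B, F) = 4*B*F (y(B, F) = (4*B)*F = 4*B*F)
A(W, b) = W² - 128*W (A(W, b) = -128*W + W² = W² - 128*W)
(A(149, 106) + y(176, -73)) - 1183 = (149*(-128 + 149) + 4*176*(-73)) - 1183 = (149*21 - 51392) - 1183 = (3129 - 51392) - 1183 = -48263 - 1183 = -49446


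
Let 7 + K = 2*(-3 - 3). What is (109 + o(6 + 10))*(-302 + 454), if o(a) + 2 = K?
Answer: 13376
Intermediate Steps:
K = -19 (K = -7 + 2*(-3 - 3) = -7 + 2*(-6) = -7 - 12 = -19)
o(a) = -21 (o(a) = -2 - 19 = -21)
(109 + o(6 + 10))*(-302 + 454) = (109 - 21)*(-302 + 454) = 88*152 = 13376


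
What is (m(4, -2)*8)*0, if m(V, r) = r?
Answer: 0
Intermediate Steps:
(m(4, -2)*8)*0 = -2*8*0 = -16*0 = 0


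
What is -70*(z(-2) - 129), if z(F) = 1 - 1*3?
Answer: 9170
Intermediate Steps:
z(F) = -2 (z(F) = 1 - 3 = -2)
-70*(z(-2) - 129) = -70*(-2 - 129) = -70*(-131) = 9170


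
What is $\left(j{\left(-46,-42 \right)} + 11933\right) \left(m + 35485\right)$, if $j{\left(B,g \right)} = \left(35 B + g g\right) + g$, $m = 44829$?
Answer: $967382130$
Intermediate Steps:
$j{\left(B,g \right)} = g + g^{2} + 35 B$ ($j{\left(B,g \right)} = \left(35 B + g^{2}\right) + g = \left(g^{2} + 35 B\right) + g = g + g^{2} + 35 B$)
$\left(j{\left(-46,-42 \right)} + 11933\right) \left(m + 35485\right) = \left(\left(-42 + \left(-42\right)^{2} + 35 \left(-46\right)\right) + 11933\right) \left(44829 + 35485\right) = \left(\left(-42 + 1764 - 1610\right) + 11933\right) 80314 = \left(112 + 11933\right) 80314 = 12045 \cdot 80314 = 967382130$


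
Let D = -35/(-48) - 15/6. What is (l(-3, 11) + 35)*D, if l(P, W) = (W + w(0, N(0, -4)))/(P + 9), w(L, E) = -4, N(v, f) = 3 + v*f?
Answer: -18445/288 ≈ -64.045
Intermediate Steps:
N(v, f) = 3 + f*v
D = -85/48 (D = -35*(-1/48) - 15*1/6 = 35/48 - 5/2 = -85/48 ≈ -1.7708)
l(P, W) = (-4 + W)/(9 + P) (l(P, W) = (W - 4)/(P + 9) = (-4 + W)/(9 + P))
(l(-3, 11) + 35)*D = ((-4 + 11)/(9 - 3) + 35)*(-85/48) = (7/6 + 35)*(-85/48) = (217/6)*(-85/48) = -18445/288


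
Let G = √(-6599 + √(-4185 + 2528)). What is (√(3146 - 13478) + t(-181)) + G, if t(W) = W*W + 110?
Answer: 32871 + √(-6599 + I*√1657) + 6*I*√287 ≈ 32871.0 + 182.88*I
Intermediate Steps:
t(W) = 110 + W² (t(W) = W² + 110 = 110 + W²)
G = √(-6599 + I*√1657) (G = √(-6599 + √(-1657)) = √(-6599 + I*√1657) ≈ 0.2505 + 81.235*I)
(√(3146 - 13478) + t(-181)) + G = (√(3146 - 13478) + (110 + (-181)²)) + √(-6599 + I*√1657) = (√(-10332) + (110 + 32761)) + √(-6599 + I*√1657) = (6*I*√287 + 32871) + √(-6599 + I*√1657) = (32871 + 6*I*√287) + √(-6599 + I*√1657) = 32871 + √(-6599 + I*√1657) + 6*I*√287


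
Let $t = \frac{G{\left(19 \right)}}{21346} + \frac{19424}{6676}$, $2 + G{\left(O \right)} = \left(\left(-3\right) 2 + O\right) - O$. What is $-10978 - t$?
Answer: $- \frac{195605537198}{17813237} \approx -10981.0$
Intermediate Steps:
$G{\left(O \right)} = -8$ ($G{\left(O \right)} = -2 + \left(\left(\left(-3\right) 2 + O\right) - O\right) = -2 + \left(\left(-6 + O\right) - O\right) = -2 - 6 = -8$)
$t = \frac{51821412}{17813237}$ ($t = - \frac{8}{21346} + \frac{19424}{6676} = \left(-8\right) \frac{1}{21346} + 19424 \cdot \frac{1}{6676} = - \frac{4}{10673} + \frac{4856}{1669} = \frac{51821412}{17813237} \approx 2.9092$)
$-10978 - t = -10978 - \frac{51821412}{17813237} = - \frac{195605537198}{17813237}$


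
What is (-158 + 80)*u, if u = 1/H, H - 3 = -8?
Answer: 78/5 ≈ 15.600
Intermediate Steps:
H = -5 (H = 3 - 8 = -5)
u = -⅕ (u = 1/(-5) = -⅕ ≈ -0.20000)
(-158 + 80)*u = (-158 + 80)*(-⅕) = -78*(-⅕) = 78/5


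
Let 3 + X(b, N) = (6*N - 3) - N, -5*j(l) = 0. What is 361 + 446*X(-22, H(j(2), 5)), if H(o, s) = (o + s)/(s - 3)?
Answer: 3260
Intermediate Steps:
j(l) = 0 (j(l) = -⅕*0 = 0)
H(o, s) = (o + s)/(-3 + s)
X(b, N) = -6 + 5*N (X(b, N) = -3 + ((6*N - 3) - N) = -3 + ((-3 + 6*N) - N) = -3 + (-3 + 5*N) = -6 + 5*N)
361 + 446*X(-22, H(j(2), 5)) = 361 + 446*(-6 + 5*((0 + 5)/(-3 + 5))) = 361 + 446*(-6 + 5*(5/2)) = 361 + 446*(-6 + 25/2) = 361 + 446*(13/2) = 361 + 2899 = 3260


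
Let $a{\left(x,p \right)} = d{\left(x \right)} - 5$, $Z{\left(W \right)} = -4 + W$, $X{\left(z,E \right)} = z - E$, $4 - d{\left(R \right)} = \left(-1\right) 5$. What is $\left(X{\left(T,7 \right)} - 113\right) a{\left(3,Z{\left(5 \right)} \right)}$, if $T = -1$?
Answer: $-484$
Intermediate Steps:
$d{\left(R \right)} = 9$ ($d{\left(R \right)} = 4 - \left(-1\right) 5 = 4 - -5 = 4 + 5 = 9$)
$a{\left(x,p \right)} = 4$ ($a{\left(x,p \right)} = 9 - 5 = 4$)
$\left(X{\left(T,7 \right)} - 113\right) a{\left(3,Z{\left(5 \right)} \right)} = \left(\left(-1 - 7\right) - 113\right) 4 = \left(-8 - 113\right) 4 = \left(-121\right) 4 = -484$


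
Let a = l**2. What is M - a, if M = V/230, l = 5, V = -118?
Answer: -2934/115 ≈ -25.513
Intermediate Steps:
a = 25 (a = 5**2 = 25)
M = -59/115 (M = -118/230 = -118*1/230 = -59/115 ≈ -0.51304)
M - a = -59/115 - 1*25 = -59/115 - 25 = -2934/115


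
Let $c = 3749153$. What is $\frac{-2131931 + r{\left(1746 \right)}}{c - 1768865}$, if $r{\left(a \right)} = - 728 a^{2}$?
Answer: $- \frac{2221451579}{1980288} \approx -1121.8$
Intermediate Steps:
$\frac{-2131931 + r{\left(1746 \right)}}{c - 1768865} = \frac{-2131931 - 728 \cdot 1746^{2}}{3749153 - 1768865} = \frac{-2131931 - 2219319648}{1980288} = \left(-2131931 - 2219319648\right) \frac{1}{1980288} = \left(-2221451579\right) \frac{1}{1980288} = - \frac{2221451579}{1980288}$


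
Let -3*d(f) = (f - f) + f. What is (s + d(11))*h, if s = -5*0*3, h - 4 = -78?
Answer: 814/3 ≈ 271.33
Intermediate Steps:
h = -74 (h = 4 - 78 = -74)
s = 0 (s = 0*3 = 0)
d(f) = -f/3 (d(f) = -((f - f) + f)/3 = -(0 + f)/3 = -f/3)
(s + d(11))*h = (0 - 1/3*11)*(-74) = (0 - 11/3)*(-74) = -11/3*(-74) = 814/3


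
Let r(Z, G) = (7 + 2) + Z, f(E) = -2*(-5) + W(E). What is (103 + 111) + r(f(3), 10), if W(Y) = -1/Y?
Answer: 698/3 ≈ 232.67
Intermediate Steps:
f(E) = 10 - 1/E (f(E) = -2*(-5) - 1/E = 10 - 1/E)
r(Z, G) = 9 + Z
(103 + 111) + r(f(3), 10) = (103 + 111) + (9 + (10 - 1/3)) = 214 + (9 + (10 - 1*⅓)) = 214 + (9 + (10 - ⅓)) = 214 + (9 + 29/3) = 214 + 56/3 = 698/3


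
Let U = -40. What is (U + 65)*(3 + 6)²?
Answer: 2025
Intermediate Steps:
(U + 65)*(3 + 6)² = (-40 + 65)*(3 + 6)² = 25*9² = 25*81 = 2025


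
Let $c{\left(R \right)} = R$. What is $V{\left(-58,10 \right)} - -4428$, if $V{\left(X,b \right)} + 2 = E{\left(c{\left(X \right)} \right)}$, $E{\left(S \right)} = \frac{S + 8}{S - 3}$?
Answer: $\frac{270036}{61} \approx 4426.8$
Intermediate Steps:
$E{\left(S \right)} = \frac{8 + S}{-3 + S}$
$V{\left(X,b \right)} = -2 + \frac{8 + X}{-3 + X}$
$V{\left(-58,10 \right)} - -4428 = \frac{14 - -58}{-3 - 58} - -4428 = \frac{14 + 58}{-61} + 4428 = \left(- \frac{1}{61}\right) 72 + 4428 = - \frac{72}{61} + 4428 = \frac{270036}{61}$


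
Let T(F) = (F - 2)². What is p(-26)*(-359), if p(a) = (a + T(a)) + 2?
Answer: -272840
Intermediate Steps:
T(F) = (-2 + F)²
p(a) = 2 + a + (-2 + a)² (p(a) = (a + (-2 + a)²) + 2 = 2 + a + (-2 + a)²)
p(-26)*(-359) = (2 - 26 + (-2 - 26)²)*(-359) = (2 - 26 + (-28)²)*(-359) = (2 - 26 + 784)*(-359) = 760*(-359) = -272840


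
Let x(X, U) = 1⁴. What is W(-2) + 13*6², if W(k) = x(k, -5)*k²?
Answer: 472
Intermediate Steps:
x(X, U) = 1
W(k) = k² (W(k) = 1*k² = k²)
W(-2) + 13*6² = (-2)² + 13*6² = 4 + 13*36 = 4 + 468 = 472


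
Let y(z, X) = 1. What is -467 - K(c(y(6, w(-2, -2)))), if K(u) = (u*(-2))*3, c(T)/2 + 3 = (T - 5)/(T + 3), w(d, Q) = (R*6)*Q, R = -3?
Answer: -515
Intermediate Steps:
w(d, Q) = -18*Q (w(d, Q) = (-3*6)*Q = -18*Q)
c(T) = -6 + 2*(-5 + T)/(3 + T) (c(T) = -6 + 2*((T - 5)/(T + 3)) = -6 + 2*((-5 + T)/(3 + T)) = -6 + 2*(-5 + T)/(3 + T))
K(u) = -6*u (K(u) = -2*u*3 = -6*u)
-467 - K(c(y(6, w(-2, -2)))) = -467 - (-6)*4*(-7 - 1*1)/(3 + 1) = -467 - (-6)*4*(-7 - 1)/4 = -467 - (-6)*4*(1/4)*(-8) = -467 - (-6)*(-8) = -467 - 1*48 = -467 - 48 = -515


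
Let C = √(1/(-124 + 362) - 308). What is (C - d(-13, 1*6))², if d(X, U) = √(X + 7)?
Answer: -74731/238 + 2*√26169171/119 ≈ -228.02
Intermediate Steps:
d(X, U) = √(7 + X)
C = I*√17446114/238 (C = √(1/238 - 308) = √(-73303/238) = I*√17446114/238 ≈ 17.55*I)
(C - d(-13, 1*6))² = (I*√17446114/238 - √(7 - 13))² = (I*√17446114/238 - √(-6))² = (I*√17446114/238 - I*√6)² = (-I*√6 + I*√17446114/238)²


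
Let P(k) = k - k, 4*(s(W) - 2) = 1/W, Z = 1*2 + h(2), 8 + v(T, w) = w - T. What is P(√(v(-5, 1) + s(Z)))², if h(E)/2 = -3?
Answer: 0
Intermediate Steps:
h(E) = -6 (h(E) = 2*(-3) = -6)
v(T, w) = -8 + w - T (v(T, w) = -8 + (w - T) = -8 + w - T)
Z = -4 (Z = 1*2 - 6 = 2 - 6 = -4)
s(W) = 2 + 1/(4*W)
P(k) = 0
P(√(v(-5, 1) + s(Z)))² = 0² = 0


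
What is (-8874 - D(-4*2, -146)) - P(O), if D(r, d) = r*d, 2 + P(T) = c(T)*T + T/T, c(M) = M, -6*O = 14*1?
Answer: -90418/9 ≈ -10046.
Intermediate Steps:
O = -7/3 ≈ -2.3333
P(T) = -1 + T² (P(T) = -2 + (T*T + T/T) = -2 + (T² + 1) = -2 + (1 + T²) = -1 + T²)
D(r, d) = d*r
(-8874 - D(-4*2, -146)) - P(O) = (-8874 - (-146)*(-4*2)) - (-1 + (-7/3)²) = (-8874 - (-146)*(-8)) - (-1 + 49/9) = (-8874 - 1*1168) - 1*40/9 = (-8874 - 1168) - 40/9 = -10042 - 40/9 = -90418/9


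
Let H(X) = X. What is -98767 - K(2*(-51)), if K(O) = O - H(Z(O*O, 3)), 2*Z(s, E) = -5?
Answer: -197335/2 ≈ -98668.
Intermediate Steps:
Z(s, E) = -5/2 (Z(s, E) = (1/2)*(-5) = -5/2)
K(O) = 5/2 + O (K(O) = O - 1*(-5/2) = O + 5/2 = 5/2 + O)
-98767 - K(2*(-51)) = -98767 - (5/2 + 2*(-51)) = -98767 - (5/2 - 102) = -98767 - 1*(-199/2) = -98767 + 199/2 = -197335/2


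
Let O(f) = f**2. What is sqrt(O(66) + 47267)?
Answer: 19*sqrt(143) ≈ 227.21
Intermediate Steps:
sqrt(O(66) + 47267) = sqrt(66**2 + 47267) = sqrt(4356 + 47267) = sqrt(51623) = 19*sqrt(143)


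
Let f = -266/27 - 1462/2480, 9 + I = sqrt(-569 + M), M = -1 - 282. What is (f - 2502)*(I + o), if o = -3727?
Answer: 39282422779/4185 - 84116537*I*sqrt(213)/16740 ≈ 9.3865e+6 - 73336.0*I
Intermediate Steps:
M = -283
I = -9 + 2*I*sqrt(213) (I = -9 + sqrt(-569 - 283) = -9 + sqrt(-852) = -9 + 2*I*sqrt(213) ≈ -9.0 + 29.189*I)
f = -349577/33480 (f = -266*1/27 - 1462*1/2480 = -266/27 - 731/1240 = -349577/33480 ≈ -10.441)
(f - 2502)*(I + o) = (-349577/33480 - 2502)*((-9 + 2*I*sqrt(213)) - 3727) = -84116537*(-3736 + 2*I*sqrt(213))/33480 = 39282422779/4185 - 84116537*I*sqrt(213)/16740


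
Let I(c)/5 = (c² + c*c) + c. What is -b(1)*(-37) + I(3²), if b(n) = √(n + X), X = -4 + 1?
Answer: 855 + 37*I*√2 ≈ 855.0 + 52.326*I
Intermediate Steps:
X = -3
b(n) = √(-3 + n) (b(n) = √(n - 3) = √(-3 + n))
I(c) = 5*c + 10*c² (I(c) = 5*((c² + c*c) + c) = 5*((c² + c²) + c) = 5*(2*c² + c) = 5*(c + 2*c²) = 5*c + 10*c²)
-b(1)*(-37) + I(3²) = -√(-3 + 1)*(-37) + 5*3²*(1 + 2*3²) = -√(-2)*(-37) + 5*9*(1 + 2*9) = -I*√2*(-37) + 5*9*(1 + 18) = -I*√2*(-37) + 5*9*19 = 37*I*√2 + 855 = 855 + 37*I*√2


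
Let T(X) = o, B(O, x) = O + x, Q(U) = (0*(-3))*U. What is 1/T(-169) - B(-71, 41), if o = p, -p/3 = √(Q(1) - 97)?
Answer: 30 + I*√97/291 ≈ 30.0 + 0.033845*I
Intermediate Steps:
Q(U) = 0 (Q(U) = 0*U = 0)
p = -3*I*√97 (p = -3*√(0 - 97) = -3*I*√97 ≈ -29.547*I)
o = -3*I*√97 ≈ -29.547*I
T(X) = -3*I*√97
1/T(-169) - B(-71, 41) = 1/(-3*I*√97) - (-71 + 41) = I*√97/291 - 1*(-30) = I*√97/291 + 30 = 30 + I*√97/291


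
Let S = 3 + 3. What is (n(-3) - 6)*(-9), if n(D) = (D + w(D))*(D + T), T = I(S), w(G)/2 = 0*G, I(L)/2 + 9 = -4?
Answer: -729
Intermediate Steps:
S = 6
I(L) = -26 (I(L) = -18 + 2*(-4) = -18 - 8 = -26)
w(G) = 0 (w(G) = 2*(0*G) = 2*0 = 0)
T = -26
n(D) = D*(-26 + D) (n(D) = (D + 0)*(D - 26) = D*(-26 + D))
(n(-3) - 6)*(-9) = (-3*(-26 - 3) - 6)*(-9) = (-3*(-29) - 6)*(-9) = (87 - 6)*(-9) = 81*(-9) = -729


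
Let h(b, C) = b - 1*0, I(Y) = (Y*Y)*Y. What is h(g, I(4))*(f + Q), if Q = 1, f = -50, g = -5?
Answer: 245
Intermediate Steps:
I(Y) = Y³ (I(Y) = Y²*Y = Y³)
h(b, C) = b (h(b, C) = b + 0 = b)
h(g, I(4))*(f + Q) = -5*(-50 + 1) = -5*(-49) = 245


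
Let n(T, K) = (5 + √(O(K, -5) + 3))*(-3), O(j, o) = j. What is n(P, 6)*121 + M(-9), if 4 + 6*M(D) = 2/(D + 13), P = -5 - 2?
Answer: -34855/12 ≈ -2904.6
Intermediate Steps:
P = -7
M(D) = -⅔ + 1/(3*(13 + D)) (M(D) = -⅔ + (2/(D + 13))/6 = -⅔ + (2/(13 + D))/6 = -⅔ + 1/(3*(13 + D)))
n(T, K) = -15 - 3*√(3 + K) (n(T, K) = (5 + √(K + 3))*(-3) = (5 + √(3 + K))*(-3) = -15 - 3*√(3 + K))
n(P, 6)*121 + M(-9) = (-15 - 3*√(3 + 6))*121 + (-25 - 2*(-9))/(3*(13 - 9)) = (-15 - 3*√9)*121 + (⅓)*(-25 + 18)/4 = (-15 - 3*3)*121 + (⅓)*(¼)*(-7) = (-15 - 9)*121 - 7/12 = -24*121 - 7/12 = -2904 - 7/12 = -34855/12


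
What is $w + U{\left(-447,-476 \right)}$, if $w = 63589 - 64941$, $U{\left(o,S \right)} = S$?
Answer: $-1828$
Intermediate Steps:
$w = -1352$ ($w = 63589 - 64941 = -1352$)
$w + U{\left(-447,-476 \right)} = -1352 - 476 = -1828$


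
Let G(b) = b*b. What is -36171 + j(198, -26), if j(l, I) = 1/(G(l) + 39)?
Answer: -1419458552/39243 ≈ -36171.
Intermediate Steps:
G(b) = b²
j(l, I) = 1/(39 + l²) (j(l, I) = 1/(l² + 39) = 1/(39 + l²))
-36171 + j(198, -26) = -36171 + 1/(39 + 198²) = -36171 + 1/(39 + 39204) = -36171 + 1/39243 = -1419458552/39243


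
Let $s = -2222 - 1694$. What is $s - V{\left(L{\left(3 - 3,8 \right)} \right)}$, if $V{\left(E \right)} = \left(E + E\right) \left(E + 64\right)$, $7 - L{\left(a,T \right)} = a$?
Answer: $-4910$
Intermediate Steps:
$L{\left(a,T \right)} = 7 - a$
$V{\left(E \right)} = 2 E \left(64 + E\right)$
$s = -3916$ ($s = -2222 - 1694 = -3916$)
$s - V{\left(L{\left(3 - 3,8 \right)} \right)} = -3916 - 2 \left(7 - \left(3 - 3\right)\right) \left(64 + \left(7 - \left(3 - 3\right)\right)\right) = -3916 - 2 \left(7 - 0\right) \left(64 + \left(7 - 0\right)\right) = -3916 - 2 \left(7 + 0\right) \left(64 + \left(7 + 0\right)\right) = -3916 - 2 \cdot 7 \left(64 + 7\right) = -3916 - 2 \cdot 7 \cdot 71 = -3916 - 994 = -4910$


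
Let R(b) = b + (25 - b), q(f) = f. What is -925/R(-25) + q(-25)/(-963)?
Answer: -35606/963 ≈ -36.974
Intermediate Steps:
R(b) = 25
-925/R(-25) + q(-25)/(-963) = -925/25 - 25/(-963) = -925*1/25 - 25*(-1/963) = -37 + 25/963 = -35606/963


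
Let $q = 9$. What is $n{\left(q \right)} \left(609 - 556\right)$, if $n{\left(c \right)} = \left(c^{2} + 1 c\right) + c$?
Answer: $5247$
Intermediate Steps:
$n{\left(c \right)} = c^{2} + 2 c$ ($n{\left(c \right)} = \left(c^{2} + c\right) + c = \left(c + c^{2}\right) + c = c^{2} + 2 c$)
$n{\left(q \right)} \left(609 - 556\right) = 9 \left(2 + 9\right) \left(609 - 556\right) = 9 \cdot 11 \left(609 - 556\right) = 99 \cdot 53 = 5247$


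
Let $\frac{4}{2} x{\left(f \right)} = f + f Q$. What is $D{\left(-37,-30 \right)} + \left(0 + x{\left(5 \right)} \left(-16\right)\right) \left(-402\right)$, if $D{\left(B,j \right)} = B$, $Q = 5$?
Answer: $96443$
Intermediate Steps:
$x{\left(f \right)} = 3 f$ ($x{\left(f \right)} = \frac{f + f 5}{2} = \frac{f + 5 f}{2} = \frac{6 f}{2} = 3 f$)
$D{\left(-37,-30 \right)} + \left(0 + x{\left(5 \right)} \left(-16\right)\right) \left(-402\right) = -37 + \left(0 + 3 \cdot 5 \left(-16\right)\right) \left(-402\right) = -37 + \left(0 + 15 \left(-16\right)\right) \left(-402\right) = -37 + \left(0 - 240\right) \left(-402\right) = -37 - -96480 = -37 + 96480 = 96443$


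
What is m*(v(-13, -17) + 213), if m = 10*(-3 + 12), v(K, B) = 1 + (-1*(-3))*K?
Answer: 15750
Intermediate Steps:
v(K, B) = 1 + 3*K
m = 90 (m = 10*9 = 90)
m*(v(-13, -17) + 213) = 90*((1 + 3*(-13)) + 213) = 90*((1 - 39) + 213) = 90*(-38 + 213) = 90*175 = 15750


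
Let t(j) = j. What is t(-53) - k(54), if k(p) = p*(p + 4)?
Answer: -3185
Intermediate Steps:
k(p) = p*(4 + p)
t(-53) - k(54) = -53 - 54*(4 + 54) = -53 - 54*58 = -53 - 1*3132 = -53 - 3132 = -3185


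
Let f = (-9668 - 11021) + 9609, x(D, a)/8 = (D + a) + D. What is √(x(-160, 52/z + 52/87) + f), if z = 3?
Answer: 10*I*√113506/29 ≈ 116.17*I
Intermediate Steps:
x(D, a) = 8*a + 16*D (x(D, a) = 8*((D + a) + D) = 8*(a + 2*D) = 8*a + 16*D)
f = -11080 (f = -20689 + 9609 = -11080)
√(x(-160, 52/z + 52/87) + f) = √((8*(52/3 + 52/87) + 16*(-160)) - 11080) = √((8*(52*(⅓) + 52*(1/87)) - 2560) - 11080) = √((8*(52/3 + 52/87) - 2560) - 11080) = √((8*(520/29) - 2560) - 11080) = √((4160/29 - 2560) - 11080) = √(-70080/29 - 11080) = √(-391400/29) = 10*I*√113506/29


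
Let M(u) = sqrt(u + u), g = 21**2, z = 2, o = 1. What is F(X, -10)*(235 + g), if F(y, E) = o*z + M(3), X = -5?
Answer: 1352 + 676*sqrt(6) ≈ 3007.9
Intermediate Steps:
g = 441
M(u) = sqrt(2)*sqrt(u) (M(u) = sqrt(2*u) = sqrt(2)*sqrt(u))
F(y, E) = 2 + sqrt(6) (F(y, E) = 1*2 + sqrt(2)*sqrt(3) = 2 + sqrt(6))
F(X, -10)*(235 + g) = (2 + sqrt(6))*(235 + 441) = (2 + sqrt(6))*676 = 1352 + 676*sqrt(6)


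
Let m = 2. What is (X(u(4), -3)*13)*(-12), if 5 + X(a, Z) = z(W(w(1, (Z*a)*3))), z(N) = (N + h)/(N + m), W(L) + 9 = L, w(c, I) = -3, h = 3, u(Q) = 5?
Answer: 3198/5 ≈ 639.60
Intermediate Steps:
W(L) = -9 + L
z(N) = (3 + N)/(2 + N) (z(N) = (N + 3)/(N + 2) = (3 + N)/(2 + N))
X(a, Z) = -41/10 (X(a, Z) = -5 + (3 + (-9 - 3))/(2 + (-9 - 3)) = -5 + (3 - 12)/(2 - 12) = -5 - 9/(-10) = -5 - ⅒*(-9) = -5 + 9/10 = -41/10)
(X(u(4), -3)*13)*(-12) = -41/10*13*(-12) = -533/10*(-12) = 3198/5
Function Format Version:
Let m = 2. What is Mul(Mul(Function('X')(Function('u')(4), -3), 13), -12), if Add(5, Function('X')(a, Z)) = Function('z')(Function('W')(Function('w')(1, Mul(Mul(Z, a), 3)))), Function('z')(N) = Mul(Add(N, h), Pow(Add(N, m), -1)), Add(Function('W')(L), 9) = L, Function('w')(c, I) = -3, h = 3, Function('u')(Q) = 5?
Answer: Rational(3198, 5) ≈ 639.60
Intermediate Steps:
Function('W')(L) = Add(-9, L)
Function('z')(N) = Mul(Pow(Add(2, N), -1), Add(3, N)) (Function('z')(N) = Mul(Add(N, 3), Pow(Add(N, 2), -1)) = Mul(Add(3, N), Pow(Add(2, N), -1)) = Mul(Pow(Add(2, N), -1), Add(3, N)))
Function('X')(a, Z) = Rational(-41, 10) (Function('X')(a, Z) = Add(-5, Mul(Pow(Add(2, Add(-9, -3)), -1), Add(3, Add(-9, -3)))) = Add(-5, Mul(Pow(Add(2, -12), -1), Add(3, -12))) = Add(-5, Mul(Pow(-10, -1), -9)) = Add(-5, Mul(Rational(-1, 10), -9)) = Add(-5, Rational(9, 10)) = Rational(-41, 10))
Mul(Mul(Function('X')(Function('u')(4), -3), 13), -12) = Mul(Mul(Rational(-41, 10), 13), -12) = Mul(Rational(-533, 10), -12) = Rational(3198, 5)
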